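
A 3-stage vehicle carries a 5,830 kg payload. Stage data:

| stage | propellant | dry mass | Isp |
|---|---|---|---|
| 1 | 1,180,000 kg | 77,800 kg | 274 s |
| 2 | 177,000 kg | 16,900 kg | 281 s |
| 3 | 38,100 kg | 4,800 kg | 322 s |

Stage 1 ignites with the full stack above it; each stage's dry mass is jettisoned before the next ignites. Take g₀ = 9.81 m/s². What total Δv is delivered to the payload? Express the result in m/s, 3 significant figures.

Ignition mass of stage 1 = 1,180,000+77,800 + 177,000+16,900 + 38,100+4,800 + 5,830 = 1,500,430 kg.
Stage 1: m₀ = 1,500,430 kg, m_f = 1,500,430 − 1,180,000 = 320,430 kg; Δv = 274×9.81×ln(4.683) = 2687.9×1.5438 ≈ 4150 m/s.
Stage 2: m₀ = 242,630 kg, m_f = 242,630 − 177,000 = 65,630 kg; Δv = 281×9.81×ln(3.697) = 2756.6×1.3075 ≈ 3604 m/s.
Stage 3: m₀ = 48,730 kg, m_f = 48,730 − 38,100 = 10,630 kg; Δv = 322×9.81×ln(4.584) = 3158.8×1.5226 ≈ 4810 m/s.
Total Δv = 4150 + 3604 + 4810 = 12564 m/s.

Δv ≈ 12600 m/s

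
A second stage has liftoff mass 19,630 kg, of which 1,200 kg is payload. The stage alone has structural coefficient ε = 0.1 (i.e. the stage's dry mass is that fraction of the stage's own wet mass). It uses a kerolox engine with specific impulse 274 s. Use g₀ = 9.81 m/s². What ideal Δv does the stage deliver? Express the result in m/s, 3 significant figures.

Stage wet mass = m₀ − payload = 19,630 − 1,200 = 18,430 kg.
Stage dry mass = ε × stage wet mass = 0.1 × 18,430 = 1,843 kg.
Burnout mass m_f = stage dry + payload = 1,843 + 1,200 = 3,043 kg.
v_e = Isp · g₀ = 274 × 9.81 = 2687.9 m/s.
By the Tsiolkovsky rocket equation, Δv = v_e · ln(19,630/3,043) = 2687.9 × ln(6.451) = 2687.9 × 1.8642 ≈ 5011 m/s.

Δv ≈ 5010 m/s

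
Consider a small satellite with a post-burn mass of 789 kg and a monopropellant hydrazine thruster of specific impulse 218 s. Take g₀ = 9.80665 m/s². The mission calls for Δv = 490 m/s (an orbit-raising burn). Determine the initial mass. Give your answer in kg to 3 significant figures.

v_e = Isp · g₀ = 218 × 9.80665 = 2137.8 m/s.
From the ideal rocket equation, m₀/m_f = exp(Δv / v_e) = exp(490 / 2137.8) = exp(0.2292) = 1.2576.
m₀ = m_f × 1.2576 = 789 × 1.2576 = 992.246 kg.

initial mass ≈ 992 kg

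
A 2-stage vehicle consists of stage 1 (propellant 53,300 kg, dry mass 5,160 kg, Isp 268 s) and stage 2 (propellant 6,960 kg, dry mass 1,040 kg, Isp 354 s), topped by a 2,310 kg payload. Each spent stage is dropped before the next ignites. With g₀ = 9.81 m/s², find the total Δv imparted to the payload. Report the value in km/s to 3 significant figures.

Ignition mass of stage 1 = 53,300+5,160 + 6,960+1,040 + 2,310 = 68,770 kg.
Stage 1: m₀ = 68,770 kg, m_f = 68,770 − 53,300 = 15,470 kg; Δv = 268×9.81×ln(4.445) = 2629.1×1.4919 ≈ 3922 m/s.
Stage 2: m₀ = 10,310 kg, m_f = 10,310 − 6,960 = 3,350 kg; Δv = 354×9.81×ln(3.078) = 3472.7×1.1242 ≈ 3904 m/s.
Total Δv = 3922 + 3904 = 7826 m/s.

Δv ≈ 7.83 km/s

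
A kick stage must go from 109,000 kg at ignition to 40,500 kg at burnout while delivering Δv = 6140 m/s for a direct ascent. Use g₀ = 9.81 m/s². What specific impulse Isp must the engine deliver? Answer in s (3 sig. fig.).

Isp ≈ 632 s

ln(m₀/m_f) = ln(109000/40500) = ln(2.691) = 0.9900.
Rocket equation: v_e = Δv / ln(m₀/m_f) = 6140 / 0.9900 = 6201.7 m/s.
Isp = v_e / g₀ = 6201.7 / 9.81 = 632.2 s.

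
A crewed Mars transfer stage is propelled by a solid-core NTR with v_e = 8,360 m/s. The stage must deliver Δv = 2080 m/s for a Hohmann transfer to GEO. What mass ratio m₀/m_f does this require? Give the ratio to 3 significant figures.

mass ratio ≈ 1.28

Rocket equation: m₀/m_f = exp(Δv / v_e) = exp(2080 / 8360.0) = exp(0.2488) = 1.2825.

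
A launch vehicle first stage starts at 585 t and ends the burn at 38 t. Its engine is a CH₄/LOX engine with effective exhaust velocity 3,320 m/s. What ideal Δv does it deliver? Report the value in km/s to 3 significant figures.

Δv ≈ 9.08 km/s

Δv = v_e · ln(m₀/m_f) = 3320.0 × ln(15.39) = 3320.0 × 2.7340 ≈ 9077.0 m/s.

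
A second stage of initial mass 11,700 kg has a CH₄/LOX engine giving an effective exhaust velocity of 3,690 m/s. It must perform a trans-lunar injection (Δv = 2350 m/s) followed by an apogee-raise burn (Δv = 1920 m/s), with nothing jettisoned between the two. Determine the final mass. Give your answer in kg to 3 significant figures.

final mass ≈ 3680 kg

After the first burn: m = 11700 × exp(−2350/3690.0) = 11700 × 0.52895 = 6,188.72 kg.
After the second burn: m = 6,188.72 × exp(−1920/3690.0) = 6,188.72 × 0.59433 = 3,678.14 kg.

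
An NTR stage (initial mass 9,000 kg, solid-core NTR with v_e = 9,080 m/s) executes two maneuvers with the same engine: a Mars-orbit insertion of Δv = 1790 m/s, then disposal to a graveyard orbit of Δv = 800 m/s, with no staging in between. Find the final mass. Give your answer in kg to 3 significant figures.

After the first burn: m = 9000 × exp(−1790/9080.0) = 9000 × 0.82108 = 7,389.72 kg.
After the second burn: m = 7,389.72 × exp(−800/9080.0) = 7,389.72 × 0.91566 = 6,766.47 kg.

final mass ≈ 6770 kg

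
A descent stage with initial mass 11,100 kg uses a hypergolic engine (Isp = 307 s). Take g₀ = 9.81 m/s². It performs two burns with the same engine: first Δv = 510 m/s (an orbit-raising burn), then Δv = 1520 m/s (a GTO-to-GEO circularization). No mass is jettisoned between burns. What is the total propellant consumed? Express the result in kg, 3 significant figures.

total propellant consumed ≈ 5440 kg

v_e = Isp · g₀ = 307 × 9.81 = 3011.7 m/s.
After the first burn: m = 11100 × exp(−510/3011.7) = 11100 × 0.84422 = 9,370.84 kg.
After the second burn: m = 9,370.84 × exp(−1520/3011.7) = 9,370.84 × 0.60368 = 5,656.99 kg.
Total propellant = m₀ − m_final = 11100 − 5,656.99 = 5,443.01 kg.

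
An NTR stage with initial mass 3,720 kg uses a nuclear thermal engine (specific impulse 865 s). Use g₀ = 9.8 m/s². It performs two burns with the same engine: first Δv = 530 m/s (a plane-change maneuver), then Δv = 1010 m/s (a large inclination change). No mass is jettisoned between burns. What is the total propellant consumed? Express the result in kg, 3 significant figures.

v_e = Isp · g₀ = 865 × 9.8 = 8477.0 m/s.
After the first burn: m = 3720 × exp(−530/8477.0) = 3720 × 0.93939 = 3,494.53 kg.
After the second burn: m = 3,494.53 × exp(−1010/8477.0) = 3,494.53 × 0.88768 = 3,102.02 kg.
Total propellant = m₀ − m_final = 3720 − 3,102.02 = 617.98 kg.

total propellant consumed ≈ 618 kg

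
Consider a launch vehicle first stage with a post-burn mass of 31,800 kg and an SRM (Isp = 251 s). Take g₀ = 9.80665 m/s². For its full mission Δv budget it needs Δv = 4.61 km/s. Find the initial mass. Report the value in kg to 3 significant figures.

v_e = Isp · g₀ = 251 × 9.80665 = 2461.5 m/s.
m₀/m_f = exp(Δv / v_e) = exp(4610 / 2461.5) = exp(1.8729) = 6.5069.
m₀ = m_f × 6.5069 = 31,800 × 6.5069 = 206,919 kg.

initial mass ≈ 207000 kg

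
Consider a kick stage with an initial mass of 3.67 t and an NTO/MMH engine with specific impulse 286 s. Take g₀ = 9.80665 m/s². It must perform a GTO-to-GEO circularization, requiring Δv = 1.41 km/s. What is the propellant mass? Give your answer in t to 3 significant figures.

propellant mass ≈ 1.45 t

v_e = Isp · g₀ = 286 × 9.80665 = 2804.7 m/s.
Rocket equation: m₀/m_f = exp(Δv / v_e) = exp(1410 / 2804.7) = exp(0.5027) = 1.6532.
m_f = 3.67 / 1.6532 = 2.21994 t, so propellant = m₀ − m_f = 3.67 − 2.21994 = 1.45006 t.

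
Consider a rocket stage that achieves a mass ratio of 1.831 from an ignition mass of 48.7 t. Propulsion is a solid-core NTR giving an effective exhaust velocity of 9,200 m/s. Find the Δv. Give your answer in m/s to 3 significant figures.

Δv ≈ 5560 m/s

Δv = v_e · ln(1.831) = 9200.0 × 0.6049 ≈ 5564.7 m/s.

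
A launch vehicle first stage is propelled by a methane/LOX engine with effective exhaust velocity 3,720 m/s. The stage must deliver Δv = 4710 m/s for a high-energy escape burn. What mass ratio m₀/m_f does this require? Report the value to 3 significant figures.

mass ratio ≈ 3.55

m₀/m_f = exp(Δv / v_e) = exp(4710 / 3720.0) = exp(1.2661) = 3.5471.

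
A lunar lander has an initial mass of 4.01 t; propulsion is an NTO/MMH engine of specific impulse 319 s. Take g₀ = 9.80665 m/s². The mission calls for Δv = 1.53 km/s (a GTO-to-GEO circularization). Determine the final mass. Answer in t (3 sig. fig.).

final mass ≈ 2.46 t

v_e = Isp · g₀ = 319 × 9.80665 = 3128.3 m/s.
From the ideal rocket equation, m₀/m_f = exp(Δv / v_e) = exp(1530 / 3128.3) = exp(0.4891) = 1.6308.
m_f = m₀ / 1.6308 = 4.01 / 1.6308 = 2.45892 t.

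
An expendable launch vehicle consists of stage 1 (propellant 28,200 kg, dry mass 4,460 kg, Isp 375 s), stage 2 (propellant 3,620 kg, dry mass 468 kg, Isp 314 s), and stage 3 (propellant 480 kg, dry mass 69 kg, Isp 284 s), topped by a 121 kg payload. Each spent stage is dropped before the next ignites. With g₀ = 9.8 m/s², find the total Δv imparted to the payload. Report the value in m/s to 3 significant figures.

Ignition mass of stage 1 = 28,200+4,460 + 3,620+468 + 480+69 + 121 = 37,418 kg.
Stage 1: m₀ = 37,418 kg, m_f = 37,418 − 28,200 = 9,218 kg; Δv = 375×9.8×ln(4.059) = 3675.0×1.4010 ≈ 5149 m/s.
Stage 2: m₀ = 4,758 kg, m_f = 4,758 − 3,620 = 1,138 kg; Δv = 314×9.8×ln(4.181) = 3077.2×1.4306 ≈ 4402 m/s.
Stage 3: m₀ = 670 kg, m_f = 670 − 480 = 190 kg; Δv = 284×9.8×ln(3.526) = 2783.2×1.2603 ≈ 3508 m/s.
Total Δv = 5149 + 4402 + 3508 = 13059 m/s.

Δv ≈ 13100 m/s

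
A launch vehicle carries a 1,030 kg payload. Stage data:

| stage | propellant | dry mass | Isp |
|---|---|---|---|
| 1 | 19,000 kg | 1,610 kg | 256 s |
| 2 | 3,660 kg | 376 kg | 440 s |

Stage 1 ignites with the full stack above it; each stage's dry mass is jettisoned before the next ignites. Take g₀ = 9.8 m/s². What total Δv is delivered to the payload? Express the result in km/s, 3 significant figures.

Ignition mass of stage 1 = 19,000+1,610 + 3,660+376 + 1,030 = 25,676 kg.
Stage 1: m₀ = 25,676 kg, m_f = 25,676 − 19,000 = 6,676 kg; Δv = 256×9.8×ln(3.846) = 2508.8×1.3470 ≈ 3379 m/s.
Stage 2: m₀ = 5,066 kg, m_f = 5,066 − 3,660 = 1,406 kg; Δv = 440×9.8×ln(3.603) = 4312.0×1.2818 ≈ 5527 m/s.
Total Δv = 3379 + 5527 = 8906 m/s.

Δv ≈ 8.91 km/s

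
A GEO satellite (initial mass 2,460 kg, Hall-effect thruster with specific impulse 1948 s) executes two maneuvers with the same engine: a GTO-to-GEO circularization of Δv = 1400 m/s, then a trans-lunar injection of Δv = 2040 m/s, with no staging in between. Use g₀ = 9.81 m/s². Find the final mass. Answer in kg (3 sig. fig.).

final mass ≈ 2050 kg

v_e = Isp · g₀ = 1948 × 9.81 = 19109.9 m/s.
After the first burn: m = 2460 × exp(−1400/19109.9) = 2460 × 0.92936 = 2,286.23 kg.
After the second burn: m = 2,286.23 × exp(−2040/19109.9) = 2,286.23 × 0.89875 = 2,054.75 kg.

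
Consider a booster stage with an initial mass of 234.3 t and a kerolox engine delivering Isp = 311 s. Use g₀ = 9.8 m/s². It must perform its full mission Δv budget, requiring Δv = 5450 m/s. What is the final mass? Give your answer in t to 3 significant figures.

final mass ≈ 39.2 t

v_e = Isp · g₀ = 311 × 9.8 = 3047.8 m/s.
Using Δv = v_e ln(m₀/m_f): m₀/m_f = exp(Δv / v_e) = exp(5450 / 3047.8) = exp(1.7882) = 5.9785.
m_f = m₀ / 5.9785 = 234.3 / 5.9785 = 39.1904 t.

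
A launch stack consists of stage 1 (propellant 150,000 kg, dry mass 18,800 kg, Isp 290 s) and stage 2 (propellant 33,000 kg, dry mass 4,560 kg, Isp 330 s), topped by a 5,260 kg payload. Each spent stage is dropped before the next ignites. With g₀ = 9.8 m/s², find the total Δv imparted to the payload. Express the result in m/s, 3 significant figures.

Ignition mass of stage 1 = 150,000+18,800 + 33,000+4,560 + 5,260 = 211,620 kg.
Stage 1: m₀ = 211,620 kg, m_f = 211,620 − 150,000 = 61,620 kg; Δv = 290×9.8×ln(3.434) = 2842.0×1.2338 ≈ 3506 m/s.
Stage 2: m₀ = 42,820 kg, m_f = 42,820 − 33,000 = 9,820 kg; Δv = 330×9.8×ln(4.36) = 3234.0×1.4726 ≈ 4762 m/s.
Total Δv = 3506 + 4762 = 8268 m/s.

Δv ≈ 8270 m/s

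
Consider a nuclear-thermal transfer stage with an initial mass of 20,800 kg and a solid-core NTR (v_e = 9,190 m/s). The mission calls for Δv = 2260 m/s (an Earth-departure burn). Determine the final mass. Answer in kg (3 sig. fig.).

Using Δv = v_e ln(m₀/m_f): m₀/m_f = exp(Δv / v_e) = exp(2260 / 9190.0) = exp(0.2459) = 1.2788.
m_f = m₀ / 1.2788 = 20,800 / 1.2788 = 16,265.2 kg.

final mass ≈ 16300 kg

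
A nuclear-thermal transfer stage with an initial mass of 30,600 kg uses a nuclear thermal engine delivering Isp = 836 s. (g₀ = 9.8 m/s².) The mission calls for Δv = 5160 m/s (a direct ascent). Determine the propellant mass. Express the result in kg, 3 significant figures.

v_e = Isp · g₀ = 836 × 9.8 = 8192.8 m/s.
m₀/m_f = exp(Δv / v_e) = exp(5160 / 8192.8) = exp(0.6298) = 1.8773.
m_f = 30,600 / 1.8773 = 16,300 kg, so propellant = m₀ − m_f = 30,600 − 16,300 = 14,300 kg.

propellant mass ≈ 14300 kg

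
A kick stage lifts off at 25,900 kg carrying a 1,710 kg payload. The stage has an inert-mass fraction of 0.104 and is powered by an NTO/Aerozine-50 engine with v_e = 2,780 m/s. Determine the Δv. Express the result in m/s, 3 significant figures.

Stage wet mass = m₀ − payload = 25,900 − 1,710 = 24,190 kg.
Stage dry mass = ε × stage wet mass = 0.104 × 24,190 = 2,515.76 kg.
Burnout mass m_f = stage dry + payload = 2,515.76 + 1,710 = 4,225.76 kg.
Δv = v_e · ln(25,900/4,225.76) = 2780.0 × ln(6.129) = 2780.0 × 1.8130 ≈ 5040 m/s.

Δv ≈ 5040 m/s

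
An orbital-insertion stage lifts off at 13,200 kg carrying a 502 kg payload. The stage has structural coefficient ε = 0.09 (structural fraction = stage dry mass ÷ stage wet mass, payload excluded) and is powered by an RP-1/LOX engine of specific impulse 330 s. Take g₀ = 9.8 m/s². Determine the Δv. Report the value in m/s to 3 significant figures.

Stage wet mass = m₀ − payload = 13,200 − 502 = 12,698 kg.
Stage dry mass = ε × stage wet mass = 0.09 × 12,698 = 1,142.82 kg.
Burnout mass m_f = stage dry + payload = 1,142.82 + 502 = 1,644.82 kg.
v_e = Isp · g₀ = 330 × 9.8 = 3234.0 m/s.
Δv = v_e · ln(13,200/1,644.82) = 3234.0 × ln(8.025) = 3234.0 × 2.0826 ≈ 6735 m/s.

Δv ≈ 6740 m/s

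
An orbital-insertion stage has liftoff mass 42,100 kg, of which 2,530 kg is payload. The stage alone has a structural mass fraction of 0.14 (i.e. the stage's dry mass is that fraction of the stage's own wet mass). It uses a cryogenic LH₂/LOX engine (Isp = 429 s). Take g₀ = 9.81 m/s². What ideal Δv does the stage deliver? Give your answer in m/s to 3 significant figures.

Stage wet mass = m₀ − payload = 42,100 − 2,530 = 39,570 kg.
Stage dry mass = ε × stage wet mass = 0.14 × 39,570 = 5,539.8 kg.
Burnout mass m_f = stage dry + payload = 5,539.8 + 2,530 = 8,069.8 kg.
v_e = Isp · g₀ = 429 × 9.81 = 4208.5 m/s.
By the Tsiolkovsky rocket equation, Δv = v_e · ln(42,100/8,069.8) = 4208.5 × ln(5.217) = 4208.5 × 1.6519 ≈ 6952 m/s.

Δv ≈ 6950 m/s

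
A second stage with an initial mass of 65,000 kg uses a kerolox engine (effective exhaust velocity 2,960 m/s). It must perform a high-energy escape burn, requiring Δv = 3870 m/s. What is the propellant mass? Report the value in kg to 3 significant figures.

By the Tsiolkovsky rocket equation, m₀/m_f = exp(Δv / v_e) = exp(3870 / 2960.0) = exp(1.3074) = 3.6967.
m_f = 65,000 / 3.6967 = 17,583.2 kg, so propellant = m₀ − m_f = 65,000 − 17,583.2 = 47,416.8 kg.

propellant mass ≈ 47400 kg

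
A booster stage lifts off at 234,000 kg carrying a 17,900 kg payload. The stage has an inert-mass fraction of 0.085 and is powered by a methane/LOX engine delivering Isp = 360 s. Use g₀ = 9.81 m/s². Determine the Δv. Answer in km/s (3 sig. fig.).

Stage wet mass = m₀ − payload = 234,000 − 17,900 = 216,100 kg.
Stage dry mass = ε × stage wet mass = 0.085 × 216,100 = 18,368.5 kg.
Burnout mass m_f = stage dry + payload = 18,368.5 + 17,900 = 36,268.5 kg.
v_e = Isp · g₀ = 360 × 9.81 = 3531.6 m/s.
Δv = v_e · ln(234,000/36,268.5) = 3531.6 × ln(6.452) = 3531.6 × 1.8644 ≈ 6584 m/s.

Δv ≈ 6.58 km/s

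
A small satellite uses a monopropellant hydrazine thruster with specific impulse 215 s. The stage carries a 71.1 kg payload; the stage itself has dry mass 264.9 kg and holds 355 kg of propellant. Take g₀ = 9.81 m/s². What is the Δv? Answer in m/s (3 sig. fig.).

Δv ≈ 1520 m/s

v_e = Isp · g₀ = 215 × 9.81 = 2109.2 m/s.
m₀ = payload + dry + propellant = 71.1 + 264.9 + 355 = 691 kg.
m_f = payload + dry = 71.1 + 264.9 = 336 kg.
Rocket equation: Δv = v_e · ln(m₀/m_f) = 2109.2 × ln(2.057) = 2109.2 × 0.7210 ≈ 1520.8 m/s.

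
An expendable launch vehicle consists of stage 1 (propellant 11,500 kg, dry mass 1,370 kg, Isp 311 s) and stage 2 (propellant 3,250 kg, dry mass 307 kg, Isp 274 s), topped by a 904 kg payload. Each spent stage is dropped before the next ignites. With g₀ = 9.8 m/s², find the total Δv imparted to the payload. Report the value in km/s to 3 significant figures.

Δv ≈ 6.82 km/s

Ignition mass of stage 1 = 11,500+1,370 + 3,250+307 + 904 = 17,331 kg.
Stage 1: m₀ = 17,331 kg, m_f = 17,331 − 11,500 = 5,831 kg; Δv = 311×9.8×ln(2.972) = 3047.8×1.0893 ≈ 3320 m/s.
Stage 2: m₀ = 4,461 kg, m_f = 4,461 − 3,250 = 1,211 kg; Δv = 274×9.8×ln(3.684) = 2685.2×1.3039 ≈ 3501 m/s.
Total Δv = 3320 + 3501 = 6821 m/s.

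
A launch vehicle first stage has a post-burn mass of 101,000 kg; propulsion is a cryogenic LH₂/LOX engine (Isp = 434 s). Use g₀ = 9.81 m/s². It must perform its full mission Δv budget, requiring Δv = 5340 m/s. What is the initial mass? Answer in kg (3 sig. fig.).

v_e = Isp · g₀ = 434 × 9.81 = 4257.5 m/s.
Rocket equation: m₀/m_f = exp(Δv / v_e) = exp(5340 / 4257.5) = exp(1.2542) = 3.5052.
m₀ = m_f × 3.5052 = 101,000 × 3.5052 = 354,025 kg.

initial mass ≈ 354000 kg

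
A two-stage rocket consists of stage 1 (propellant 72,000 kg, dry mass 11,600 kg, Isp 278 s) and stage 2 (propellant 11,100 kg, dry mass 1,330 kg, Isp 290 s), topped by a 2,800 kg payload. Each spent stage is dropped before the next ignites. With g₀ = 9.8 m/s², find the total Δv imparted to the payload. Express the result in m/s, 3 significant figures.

Ignition mass of stage 1 = 72,000+11,600 + 11,100+1,330 + 2,800 = 98,830 kg.
Stage 1: m₀ = 98,830 kg, m_f = 98,830 − 72,000 = 26,830 kg; Δv = 278×9.8×ln(3.684) = 2724.4×1.3039 ≈ 3552 m/s.
Stage 2: m₀ = 15,230 kg, m_f = 15,230 − 11,100 = 4,130 kg; Δv = 290×9.8×ln(3.688) = 2842.0×1.3050 ≈ 3709 m/s.
Total Δv = 3552 + 3709 = 7261 m/s.

Δv ≈ 7260 m/s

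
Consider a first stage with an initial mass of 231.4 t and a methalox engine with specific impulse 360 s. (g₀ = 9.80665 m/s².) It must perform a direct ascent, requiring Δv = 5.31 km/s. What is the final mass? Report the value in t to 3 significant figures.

v_e = Isp · g₀ = 360 × 9.80665 = 3530.4 m/s.
m₀/m_f = exp(Δv / v_e) = exp(5310 / 3530.4) = exp(1.5041) = 4.5000.
m_f = m₀ / 4.5000 = 231.4 / 4.5000 = 51.4222 t.

final mass ≈ 51.4 t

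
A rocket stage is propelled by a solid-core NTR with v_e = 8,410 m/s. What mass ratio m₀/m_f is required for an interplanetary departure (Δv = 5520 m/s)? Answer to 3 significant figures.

m₀/m_f = exp(Δv / v_e) = exp(5520 / 8410.0) = exp(0.6564) = 1.9278.

mass ratio ≈ 1.93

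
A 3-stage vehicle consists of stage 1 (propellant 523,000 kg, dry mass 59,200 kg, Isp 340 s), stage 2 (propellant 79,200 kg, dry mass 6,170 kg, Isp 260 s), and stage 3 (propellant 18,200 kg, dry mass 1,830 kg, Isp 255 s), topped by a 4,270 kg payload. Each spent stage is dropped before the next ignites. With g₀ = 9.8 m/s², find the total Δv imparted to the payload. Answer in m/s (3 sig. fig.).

Δv ≈ 11400 m/s

Ignition mass of stage 1 = 523,000+59,200 + 79,200+6,170 + 18,200+1,830 + 4,270 = 691,870 kg.
Stage 1: m₀ = 691,870 kg, m_f = 691,870 − 523,000 = 168,870 kg; Δv = 340×9.8×ln(4.097) = 3332.0×1.4103 ≈ 4699 m/s.
Stage 2: m₀ = 109,670 kg, m_f = 109,670 − 79,200 = 30,470 kg; Δv = 260×9.8×ln(3.599) = 2548.0×1.2807 ≈ 3263 m/s.
Stage 3: m₀ = 24,300 kg, m_f = 24,300 − 18,200 = 6,100 kg; Δv = 255×9.8×ln(3.984) = 2499.0×1.3822 ≈ 3454 m/s.
Total Δv = 4699 + 3263 + 3454 = 11416 m/s.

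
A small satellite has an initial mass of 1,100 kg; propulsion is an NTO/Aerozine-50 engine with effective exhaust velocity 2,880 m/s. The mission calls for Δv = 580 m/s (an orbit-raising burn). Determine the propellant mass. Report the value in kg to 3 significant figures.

m₀/m_f = exp(Δv / v_e) = exp(580 / 2880.0) = exp(0.2014) = 1.2231.
m_f = 1,100 / 1.2231 = 899.354 kg, so propellant = m₀ − m_f = 1,100 − 899.354 = 200.646 kg.

propellant mass ≈ 201 kg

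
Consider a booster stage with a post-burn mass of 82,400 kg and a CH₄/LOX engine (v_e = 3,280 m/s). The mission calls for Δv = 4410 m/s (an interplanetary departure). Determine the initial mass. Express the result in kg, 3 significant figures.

From the ideal rocket equation, m₀/m_f = exp(Δv / v_e) = exp(4410 / 3280.0) = exp(1.3445) = 3.8363.
m₀ = m_f × 3.8363 = 82,400 × 3.8363 = 316,111 kg.

initial mass ≈ 316000 kg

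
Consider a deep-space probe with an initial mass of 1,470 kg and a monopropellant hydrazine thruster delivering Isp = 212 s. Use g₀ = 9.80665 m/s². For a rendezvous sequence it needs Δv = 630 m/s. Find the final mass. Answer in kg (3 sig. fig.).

final mass ≈ 1090 kg

v_e = Isp · g₀ = 212 × 9.80665 = 2079.0 m/s.
From the ideal rocket equation, m₀/m_f = exp(Δv / v_e) = exp(630 / 2079.0) = exp(0.3030) = 1.3540.
m_f = m₀ / 1.3540 = 1,470 / 1.3540 = 1,085.67 kg.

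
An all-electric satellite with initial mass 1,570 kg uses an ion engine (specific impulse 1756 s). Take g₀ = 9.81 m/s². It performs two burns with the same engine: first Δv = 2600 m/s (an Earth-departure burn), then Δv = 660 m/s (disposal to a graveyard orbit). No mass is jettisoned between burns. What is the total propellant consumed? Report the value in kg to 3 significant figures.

v_e = Isp · g₀ = 1756 × 9.81 = 17226.4 m/s.
After the first burn: m = 1570 × exp(−2600/17226.4) = 1570 × 0.85991 = 1,350.06 kg.
After the second burn: m = 1,350.06 × exp(−660/17226.4) = 1,350.06 × 0.96241 = 1,299.31 kg.
Total propellant = m₀ − m_final = 1570 − 1,299.31 = 270.69 kg.

total propellant consumed ≈ 271 kg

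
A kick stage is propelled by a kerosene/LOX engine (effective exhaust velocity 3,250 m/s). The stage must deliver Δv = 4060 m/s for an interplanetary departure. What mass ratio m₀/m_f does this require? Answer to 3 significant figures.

mass ratio ≈ 3.49

m₀/m_f = exp(Δv / v_e) = exp(4060 / 3250.0) = exp(1.2492) = 3.4877.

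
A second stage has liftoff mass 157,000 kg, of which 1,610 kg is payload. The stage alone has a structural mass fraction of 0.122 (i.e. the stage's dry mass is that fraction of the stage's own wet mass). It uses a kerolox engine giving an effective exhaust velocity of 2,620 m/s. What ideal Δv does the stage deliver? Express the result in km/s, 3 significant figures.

Δv ≈ 5.33 km/s

Stage wet mass = m₀ − payload = 157,000 − 1,610 = 155,390 kg.
Stage dry mass = ε × stage wet mass = 0.122 × 155,390 = 18,957.6 kg.
Burnout mass m_f = stage dry + payload = 18,957.6 + 1,610 = 20,567.6 kg.
From the ideal rocket equation, Δv = v_e · ln(157,000/20,567.6) = 2620.0 × ln(7.633) = 2620.0 × 2.0325 ≈ 5325 m/s.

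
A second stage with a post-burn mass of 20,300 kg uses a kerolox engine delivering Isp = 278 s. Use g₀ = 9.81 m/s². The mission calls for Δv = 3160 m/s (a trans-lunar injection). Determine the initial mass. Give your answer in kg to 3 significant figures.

initial mass ≈ 64700 kg

v_e = Isp · g₀ = 278 × 9.81 = 2727.2 m/s.
From the ideal rocket equation, m₀/m_f = exp(Δv / v_e) = exp(3160 / 2727.2) = exp(1.1587) = 3.1858.
m₀ = m_f × 3.1858 = 20,300 × 3.1858 = 64,671.7 kg.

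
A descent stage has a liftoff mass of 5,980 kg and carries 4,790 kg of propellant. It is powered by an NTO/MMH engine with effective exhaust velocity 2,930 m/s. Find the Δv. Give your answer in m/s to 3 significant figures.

Δv ≈ 4730 m/s

m_f = m₀ − m_prop = 5,980 − 4,790 = 1,190 kg.
Rocket equation: Δv = v_e · ln(m₀/m_f) = 2930.0 × ln(5.025) = 2930.0 × 1.6145 ≈ 4730.4 m/s.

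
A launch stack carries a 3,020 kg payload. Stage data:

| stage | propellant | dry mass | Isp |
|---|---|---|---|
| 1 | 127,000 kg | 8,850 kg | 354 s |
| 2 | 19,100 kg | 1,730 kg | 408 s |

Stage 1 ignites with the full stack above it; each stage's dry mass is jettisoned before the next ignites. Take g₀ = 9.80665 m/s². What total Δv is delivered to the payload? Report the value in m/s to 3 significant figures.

Ignition mass of stage 1 = 127,000+8,850 + 19,100+1,730 + 3,020 = 159,700 kg.
Stage 1: m₀ = 159,700 kg, m_f = 159,700 − 127,000 = 32,700 kg; Δv = 354×9.80665×ln(4.884) = 3471.6×1.5859 ≈ 5506 m/s.
Stage 2: m₀ = 23,850 kg, m_f = 23,850 − 19,100 = 4,750 kg; Δv = 408×9.80665×ln(5.021) = 4001.1×1.6136 ≈ 6456 m/s.
Total Δv = 5506 + 6456 = 11962 m/s.

Δv ≈ 12000 m/s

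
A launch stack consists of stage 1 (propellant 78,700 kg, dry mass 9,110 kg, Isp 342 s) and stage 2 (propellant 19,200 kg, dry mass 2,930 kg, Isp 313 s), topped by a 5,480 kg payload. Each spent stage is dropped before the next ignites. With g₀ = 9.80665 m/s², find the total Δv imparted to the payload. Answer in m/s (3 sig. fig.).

Δv ≈ 7490 m/s

Ignition mass of stage 1 = 78,700+9,110 + 19,200+2,930 + 5,480 = 115,420 kg.
Stage 1: m₀ = 115,420 kg, m_f = 115,420 − 78,700 = 36,720 kg; Δv = 342×9.80665×ln(3.143) = 3353.9×1.1453 ≈ 3841 m/s.
Stage 2: m₀ = 27,610 kg, m_f = 27,610 − 19,200 = 8,410 kg; Δv = 313×9.80665×ln(3.283) = 3069.5×1.1888 ≈ 3649 m/s.
Total Δv = 3841 + 3649 = 7490 m/s.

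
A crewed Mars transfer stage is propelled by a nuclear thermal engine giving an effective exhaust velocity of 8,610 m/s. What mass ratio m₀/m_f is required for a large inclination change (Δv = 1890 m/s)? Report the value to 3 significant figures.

mass ratio ≈ 1.25

By the Tsiolkovsky rocket equation, m₀/m_f = exp(Δv / v_e) = exp(1890 / 8610.0) = exp(0.2195) = 1.2455.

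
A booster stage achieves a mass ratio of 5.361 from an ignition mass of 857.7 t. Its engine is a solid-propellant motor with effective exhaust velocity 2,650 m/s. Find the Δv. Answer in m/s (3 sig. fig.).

Δv ≈ 4450 m/s

By the Tsiolkovsky rocket equation, Δv = v_e · ln(5.361) = 2650.0 × 1.6792 ≈ 4449.7 m/s.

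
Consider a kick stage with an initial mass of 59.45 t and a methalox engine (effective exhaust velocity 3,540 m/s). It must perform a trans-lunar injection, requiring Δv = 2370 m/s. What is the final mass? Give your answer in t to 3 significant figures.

m₀/m_f = exp(Δv / v_e) = exp(2370 / 3540.0) = exp(0.6695) = 1.9532.
m_f = m₀ / 1.9532 = 59.45 / 1.9532 = 30.4372 t.

final mass ≈ 30.4 t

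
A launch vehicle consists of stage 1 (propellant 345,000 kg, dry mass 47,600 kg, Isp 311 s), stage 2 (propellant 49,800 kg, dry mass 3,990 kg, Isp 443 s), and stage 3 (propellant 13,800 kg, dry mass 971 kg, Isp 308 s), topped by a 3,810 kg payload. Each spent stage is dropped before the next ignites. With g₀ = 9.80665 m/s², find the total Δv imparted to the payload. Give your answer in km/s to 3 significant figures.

Δv ≈ 13.3 km/s

Ignition mass of stage 1 = 345,000+47,600 + 49,800+3,990 + 13,800+971 + 3,810 = 464,971 kg.
Stage 1: m₀ = 464,971 kg, m_f = 464,971 − 345,000 = 119,971 kg; Δv = 311×9.80665×ln(3.876) = 3049.9×1.3547 ≈ 4132 m/s.
Stage 2: m₀ = 72,371 kg, m_f = 72,371 − 49,800 = 22,571 kg; Δv = 443×9.80665×ln(3.206) = 4344.3×1.1651 ≈ 5062 m/s.
Stage 3: m₀ = 18,581 kg, m_f = 18,581 − 13,800 = 4,781 kg; Δv = 308×9.80665×ln(3.886) = 3020.4×1.3575 ≈ 4100 m/s.
Total Δv = 4132 + 5062 + 4100 = 13294 m/s.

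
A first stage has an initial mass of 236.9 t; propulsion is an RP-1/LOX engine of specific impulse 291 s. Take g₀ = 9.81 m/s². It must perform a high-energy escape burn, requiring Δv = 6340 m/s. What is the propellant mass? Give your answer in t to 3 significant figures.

propellant mass ≈ 211 t

v_e = Isp · g₀ = 291 × 9.81 = 2854.7 m/s.
m₀/m_f = exp(Δv / v_e) = exp(6340 / 2854.7) = exp(2.2209) = 9.2155.
m_f = 236.9 / 9.2155 = 25.7067 t, so propellant = m₀ − m_f = 236.9 − 25.7067 = 211.1933 t.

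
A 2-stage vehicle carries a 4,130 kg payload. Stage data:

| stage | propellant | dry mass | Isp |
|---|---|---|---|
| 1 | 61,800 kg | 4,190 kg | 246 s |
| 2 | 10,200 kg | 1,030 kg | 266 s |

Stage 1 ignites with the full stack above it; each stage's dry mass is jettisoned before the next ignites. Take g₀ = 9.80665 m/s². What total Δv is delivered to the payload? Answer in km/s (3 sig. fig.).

Ignition mass of stage 1 = 61,800+4,190 + 10,200+1,030 + 4,130 = 81,350 kg.
Stage 1: m₀ = 81,350 kg, m_f = 81,350 − 61,800 = 19,550 kg; Δv = 246×9.80665×ln(4.161) = 2412.4×1.4258 ≈ 3440 m/s.
Stage 2: m₀ = 15,360 kg, m_f = 15,360 − 10,200 = 5,160 kg; Δv = 266×9.80665×ln(2.977) = 2608.6×1.0908 ≈ 2846 m/s.
Total Δv = 3440 + 2846 = 6286 m/s.

Δv ≈ 6.29 km/s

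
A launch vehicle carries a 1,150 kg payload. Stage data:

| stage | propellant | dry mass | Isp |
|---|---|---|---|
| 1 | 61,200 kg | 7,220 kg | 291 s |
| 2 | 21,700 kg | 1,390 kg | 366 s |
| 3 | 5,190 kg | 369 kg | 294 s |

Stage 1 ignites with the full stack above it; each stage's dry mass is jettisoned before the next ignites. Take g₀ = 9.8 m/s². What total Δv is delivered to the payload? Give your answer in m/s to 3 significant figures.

Ignition mass of stage 1 = 61,200+7,220 + 21,700+1,390 + 5,190+369 + 1,150 = 98,219 kg.
Stage 1: m₀ = 98,219 kg, m_f = 98,219 − 61,200 = 37,019 kg; Δv = 291×9.8×ln(2.653) = 2851.8×0.9758 ≈ 2783 m/s.
Stage 2: m₀ = 29,799 kg, m_f = 29,799 − 21,700 = 8,099 kg; Δv = 366×9.8×ln(3.679) = 3586.8×1.3027 ≈ 4673 m/s.
Stage 3: m₀ = 6,709 kg, m_f = 6,709 − 5,190 = 1,519 kg; Δv = 294×9.8×ln(4.417) = 2881.2×1.4854 ≈ 4280 m/s.
Total Δv = 2783 + 4673 + 4280 = 11736 m/s.

Δv ≈ 11700 m/s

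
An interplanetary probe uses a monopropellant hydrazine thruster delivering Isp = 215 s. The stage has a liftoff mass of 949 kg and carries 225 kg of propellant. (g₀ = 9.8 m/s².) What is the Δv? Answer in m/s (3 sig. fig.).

Δv ≈ 570 m/s

v_e = Isp · g₀ = 215 × 9.8 = 2107.0 m/s.
m_f = m₀ − m_prop = 949 − 225 = 724 kg.
Δv = v_e · ln(m₀/m_f) = 2107.0 × ln(1.311) = 2107.0 × 0.2706 ≈ 570.2 m/s.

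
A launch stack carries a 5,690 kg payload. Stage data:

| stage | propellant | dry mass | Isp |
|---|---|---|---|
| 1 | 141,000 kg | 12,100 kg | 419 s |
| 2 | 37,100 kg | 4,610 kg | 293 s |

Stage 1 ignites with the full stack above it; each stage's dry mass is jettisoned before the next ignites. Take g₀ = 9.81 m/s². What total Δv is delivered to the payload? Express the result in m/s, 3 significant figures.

Δv ≈ 9380 m/s

Ignition mass of stage 1 = 141,000+12,100 + 37,100+4,610 + 5,690 = 200,500 kg.
Stage 1: m₀ = 200,500 kg, m_f = 200,500 − 141,000 = 59,500 kg; Δv = 419×9.81×ln(3.37) = 4110.4×1.2148 ≈ 4993 m/s.
Stage 2: m₀ = 47,400 kg, m_f = 47,400 − 37,100 = 10,300 kg; Δv = 293×9.81×ln(4.602) = 2874.3×1.5265 ≈ 4388 m/s.
Total Δv = 4993 + 4388 = 9381 m/s.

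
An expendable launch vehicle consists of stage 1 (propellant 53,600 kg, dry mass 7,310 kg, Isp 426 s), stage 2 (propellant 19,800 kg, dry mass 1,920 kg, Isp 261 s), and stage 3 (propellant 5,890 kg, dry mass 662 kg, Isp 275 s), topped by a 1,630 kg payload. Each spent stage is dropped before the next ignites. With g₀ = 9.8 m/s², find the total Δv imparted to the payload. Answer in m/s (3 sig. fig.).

Δv ≈ 9930 m/s

Ignition mass of stage 1 = 53,600+7,310 + 19,800+1,920 + 5,890+662 + 1,630 = 90,812 kg.
Stage 1: m₀ = 90,812 kg, m_f = 90,812 − 53,600 = 37,212 kg; Δv = 426×9.8×ln(2.44) = 4174.8×0.8922 ≈ 3725 m/s.
Stage 2: m₀ = 29,902 kg, m_f = 29,902 − 19,800 = 10,102 kg; Δv = 261×9.8×ln(2.96) = 2557.8×1.0852 ≈ 2776 m/s.
Stage 3: m₀ = 8,182 kg, m_f = 8,182 − 5,890 = 2,292 kg; Δv = 275×9.8×ln(3.57) = 2695.0×1.2725 ≈ 3429 m/s.
Total Δv = 3725 + 2776 + 3429 = 9930 m/s.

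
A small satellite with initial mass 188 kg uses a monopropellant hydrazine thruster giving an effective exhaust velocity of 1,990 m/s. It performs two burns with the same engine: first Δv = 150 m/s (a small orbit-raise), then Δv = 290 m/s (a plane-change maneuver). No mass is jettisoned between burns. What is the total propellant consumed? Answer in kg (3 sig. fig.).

total propellant consumed ≈ 37.3 kg

After the first burn: m = 188 × exp(−150/1990.0) = 188 × 0.92739 = 174.349 kg.
After the second burn: m = 174.349 × exp(−290/1990.0) = 174.349 × 0.86439 = 150.706 kg.
Total propellant = m₀ − m_final = 188 − 150.706 = 37.294 kg.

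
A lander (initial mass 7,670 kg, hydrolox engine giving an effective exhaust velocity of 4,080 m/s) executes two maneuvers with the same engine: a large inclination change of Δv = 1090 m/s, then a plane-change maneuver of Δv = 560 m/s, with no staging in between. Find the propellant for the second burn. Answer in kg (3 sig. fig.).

After the first burn: m = 7670 × exp(−1090/4080.0) = 7670 × 0.76555 = 5,871.77 kg.
After the second burn: m = 5,871.77 × exp(−560/4080.0) = 5,871.77 × 0.87175 = 5,118.72 kg.
Second-burn propellant = 5,871.77 − 5,118.72 = 753.05 kg.

propellant for the second burn ≈ 753 kg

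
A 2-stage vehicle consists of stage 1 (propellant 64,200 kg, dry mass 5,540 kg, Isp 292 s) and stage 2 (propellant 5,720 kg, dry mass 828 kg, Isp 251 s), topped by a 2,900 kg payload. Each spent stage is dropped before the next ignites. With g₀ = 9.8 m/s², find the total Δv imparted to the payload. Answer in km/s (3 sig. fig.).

Ignition mass of stage 1 = 64,200+5,540 + 5,720+828 + 2,900 = 79,188 kg.
Stage 1: m₀ = 79,188 kg, m_f = 79,188 − 64,200 = 14,988 kg; Δv = 292×9.8×ln(5.283) = 2861.6×1.6646 ≈ 4763 m/s.
Stage 2: m₀ = 9,448 kg, m_f = 9,448 − 5,720 = 3,728 kg; Δv = 251×9.8×ln(2.534) = 2459.8×0.9299 ≈ 2287 m/s.
Total Δv = 4763 + 2287 = 7050 m/s.

Δv ≈ 7.05 km/s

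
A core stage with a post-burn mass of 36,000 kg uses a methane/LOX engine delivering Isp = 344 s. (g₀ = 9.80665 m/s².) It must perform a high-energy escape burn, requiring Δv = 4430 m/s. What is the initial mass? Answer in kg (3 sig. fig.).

initial mass ≈ 134000 kg

v_e = Isp · g₀ = 344 × 9.80665 = 3373.5 m/s.
m₀/m_f = exp(Δv / v_e) = exp(4430 / 3373.5) = exp(1.3132) = 3.7180.
m₀ = m_f × 3.7180 = 36,000 × 3.7180 = 133,848 kg.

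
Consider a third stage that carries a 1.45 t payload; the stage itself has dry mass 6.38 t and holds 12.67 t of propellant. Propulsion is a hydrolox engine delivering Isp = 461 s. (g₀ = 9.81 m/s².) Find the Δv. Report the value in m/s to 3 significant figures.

Δv ≈ 4350 m/s

v_e = Isp · g₀ = 461 × 9.81 = 4522.4 m/s.
m₀ = payload + dry + propellant = 1.45 + 6.38 + 12.67 = 20.5 t.
m_f = payload + dry = 1.45 + 6.38 = 7.83 t.
Rocket equation: Δv = v_e · ln(m₀/m_f) = 4522.4 × ln(2.618) = 4522.4 × 0.9625 ≈ 4352.6 m/s.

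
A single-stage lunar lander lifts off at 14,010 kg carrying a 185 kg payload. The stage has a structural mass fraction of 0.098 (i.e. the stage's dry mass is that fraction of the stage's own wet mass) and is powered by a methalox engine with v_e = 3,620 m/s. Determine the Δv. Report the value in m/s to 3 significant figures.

Δv ≈ 7990 m/s

Stage wet mass = m₀ − payload = 14,010 − 185 = 13,825 kg.
Stage dry mass = ε × stage wet mass = 0.098 × 13,825 = 1,354.85 kg.
Burnout mass m_f = stage dry + payload = 1,354.85 + 185 = 1,539.85 kg.
By the Tsiolkovsky rocket equation, Δv = v_e · ln(14,010/1,539.85) = 3620.0 × ln(9.098) = 3620.0 × 2.2081 ≈ 7993 m/s.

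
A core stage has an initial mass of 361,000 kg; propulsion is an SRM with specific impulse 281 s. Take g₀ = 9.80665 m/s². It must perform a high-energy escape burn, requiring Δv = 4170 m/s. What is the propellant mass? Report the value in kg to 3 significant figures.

propellant mass ≈ 282000 kg

v_e = Isp · g₀ = 281 × 9.80665 = 2755.7 m/s.
From the ideal rocket equation, m₀/m_f = exp(Δv / v_e) = exp(4170 / 2755.7) = exp(1.5132) = 4.5414.
m_f = 361,000 / 4.5414 = 79,490.9 kg, so propellant = m₀ − m_f = 361,000 − 79,490.9 = 281,509.1 kg.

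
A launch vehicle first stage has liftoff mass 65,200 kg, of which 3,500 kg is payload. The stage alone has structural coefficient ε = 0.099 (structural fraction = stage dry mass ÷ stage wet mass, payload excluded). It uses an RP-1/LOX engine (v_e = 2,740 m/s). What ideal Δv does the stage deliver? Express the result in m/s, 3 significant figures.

Δv ≈ 5250 m/s

Stage wet mass = m₀ − payload = 65,200 − 3,500 = 61,700 kg.
Stage dry mass = ε × stage wet mass = 0.099 × 61,700 = 6,108.3 kg.
Burnout mass m_f = stage dry + payload = 6,108.3 + 3,500 = 9,608.3 kg.
Δv = v_e · ln(65,200/9,608.3) = 2740.0 × ln(6.786) = 2740.0 × 1.9148 ≈ 5247 m/s.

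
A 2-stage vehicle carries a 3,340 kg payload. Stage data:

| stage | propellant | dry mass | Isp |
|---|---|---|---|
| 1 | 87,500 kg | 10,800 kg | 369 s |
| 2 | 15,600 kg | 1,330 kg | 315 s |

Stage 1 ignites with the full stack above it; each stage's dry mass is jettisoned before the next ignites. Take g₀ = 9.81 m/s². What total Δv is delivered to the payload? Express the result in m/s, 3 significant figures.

Δv ≈ 9380 m/s

Ignition mass of stage 1 = 87,500+10,800 + 15,600+1,330 + 3,340 = 118,570 kg.
Stage 1: m₀ = 118,570 kg, m_f = 118,570 − 87,500 = 31,070 kg; Δv = 369×9.81×ln(3.816) = 3619.9×1.3393 ≈ 4848 m/s.
Stage 2: m₀ = 20,270 kg, m_f = 20,270 − 15,600 = 4,670 kg; Δv = 315×9.81×ln(4.34) = 3090.2×1.4680 ≈ 4536 m/s.
Total Δv = 4848 + 4536 = 9384 m/s.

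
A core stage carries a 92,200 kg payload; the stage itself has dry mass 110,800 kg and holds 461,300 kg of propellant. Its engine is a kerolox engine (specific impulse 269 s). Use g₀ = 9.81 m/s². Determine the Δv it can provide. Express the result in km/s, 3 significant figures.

v_e = Isp · g₀ = 269 × 9.81 = 2638.9 m/s.
m₀ = payload + dry + propellant = 92,200 + 110,800 + 461,300 = 664,300 kg.
m_f = payload + dry = 92,200 + 110,800 = 203,000 kg.
Δv = v_e · ln(m₀/m_f) = 2638.9 × ln(3.272) = 2638.9 × 1.1855 ≈ 3128.5 m/s.

Δv ≈ 3.13 km/s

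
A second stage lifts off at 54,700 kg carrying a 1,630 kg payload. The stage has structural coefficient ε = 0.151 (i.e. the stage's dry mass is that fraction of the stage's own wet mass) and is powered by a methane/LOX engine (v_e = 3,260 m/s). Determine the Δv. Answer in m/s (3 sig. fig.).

Stage wet mass = m₀ − payload = 54,700 − 1,630 = 53,070 kg.
Stage dry mass = ε × stage wet mass = 0.151 × 53,070 = 8,013.57 kg.
Burnout mass m_f = stage dry + payload = 8,013.57 + 1,630 = 9,643.57 kg.
Δv = v_e · ln(54,700/9,643.57) = 3260.0 × ln(5.672) = 3260.0 × 1.7356 ≈ 5658 m/s.

Δv ≈ 5660 m/s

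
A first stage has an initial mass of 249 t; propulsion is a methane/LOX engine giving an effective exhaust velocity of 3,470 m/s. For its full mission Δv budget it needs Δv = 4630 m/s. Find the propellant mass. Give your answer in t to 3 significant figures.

m₀/m_f = exp(Δv / v_e) = exp(4630 / 3470.0) = exp(1.3343) = 3.7973.
m_f = 249 / 3.7973 = 65.5729 t, so propellant = m₀ − m_f = 249 − 65.5729 = 183.4271 t.

propellant mass ≈ 183 t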